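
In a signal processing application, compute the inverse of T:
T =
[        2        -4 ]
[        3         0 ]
det(T) = 12
T⁻¹ =
[        0       1/3 ]
[     -1/4       1/6 ]

For a 2×2 matrix T = [[a, b], [c, d]] with det(T) ≠ 0, T⁻¹ = (1/det(T)) * [[d, -b], [-c, a]].
det(T) = (2)*(0) - (-4)*(3) = 0 + 12 = 12.
T⁻¹ = (1/12) * [[0, 4], [-3, 2]].
Dividing each entry by 12 and reducing:
T⁻¹ =
[        0       1/3 ]
[     -1/4       1/6 ]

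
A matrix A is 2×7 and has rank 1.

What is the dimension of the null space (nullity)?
6

The rank-nullity theorem for an m×n matrix states:
rank(A) + nullity(A) = n (the number of columns).
Here n = 7 and rank(A) = 1, so nullity(A) = 7 - 1 = 6.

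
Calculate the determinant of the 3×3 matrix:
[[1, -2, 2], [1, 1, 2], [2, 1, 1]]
-9

Expansion along first row:
det = 1·det([[1,2],[1,1]]) - -2·det([[1,2],[2,1]]) + 2·det([[1,1],[2,1]])
    = 1·(1·1 - 2·1) - -2·(1·1 - 2·2) + 2·(1·1 - 1·2)
    = 1·-1 - -2·-3 + 2·-1
    = -1 + -6 + -2 = -9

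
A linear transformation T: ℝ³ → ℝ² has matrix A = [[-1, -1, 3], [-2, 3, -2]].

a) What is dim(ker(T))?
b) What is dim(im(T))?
dim(ker) = 1, dim(im) = 2

The two rows are not scalar multiples of one another (no single k satisfies row 2 = k × row 1), so they are linearly independent.
Thus rank(A) = 2.
dim(im(T)) = rank(A) = 2.
By the rank-nullity theorem applied to T: ℝ³ → ℝ², rank(A) + nullity(A) = 3 (the domain dimension), so dim(ker(T)) = 3 - 2 = 1.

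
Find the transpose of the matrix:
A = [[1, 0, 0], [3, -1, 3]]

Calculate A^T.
[[1, 3], [0, -1], [0, 3]]

The transpose sends entry (i,j) to (j,i); rows become columns.
Row 0 of A: [1, 0, 0] -> column 0 of A^T.
Row 1 of A: [3, -1, 3] -> column 1 of A^T.
A^T = [[1, 3], [0, -1], [0, 3]]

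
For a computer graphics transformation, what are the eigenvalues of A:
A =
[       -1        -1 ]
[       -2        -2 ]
λ = -3, 0

Solve det(A - λI) = 0. For a 2×2 matrix the characteristic equation is λ² - (trace)λ + det = 0.
trace(A) = a + d = -1 - 2 = -3.
det(A) = a*d - b*c = (-1)*(-2) - (-1)*(-2) = 2 - 2 = 0.
Characteristic equation: λ² - (-3)λ + (0) = 0.
Discriminant = (-3)² - 4*(0) = 9 - 0 = 9.
λ = (-3 ± √9) / 2 = (-3 ± 3) / 2 = -3, 0.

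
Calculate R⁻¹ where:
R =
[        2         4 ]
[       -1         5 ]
det(R) = 14
R⁻¹ =
[     5/14      -2/7 ]
[     1/14       1/7 ]

For a 2×2 matrix R = [[a, b], [c, d]] with det(R) ≠ 0, R⁻¹ = (1/det(R)) * [[d, -b], [-c, a]].
det(R) = (2)*(5) - (4)*(-1) = 10 + 4 = 14.
R⁻¹ = (1/14) * [[5, -4], [1, 2]].
Dividing each entry by 14 and reducing:
R⁻¹ =
[     5/14      -2/7 ]
[     1/14       1/7 ]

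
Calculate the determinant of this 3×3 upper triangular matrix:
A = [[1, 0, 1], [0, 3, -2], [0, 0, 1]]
3

The determinant of a triangular matrix is the product of its diagonal entries (the off-diagonal entries above the diagonal do not affect it).
det(A) = (1) * (3) * (1) = 3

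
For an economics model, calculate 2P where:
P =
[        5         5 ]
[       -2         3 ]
2P =
[       10        10 ]
[       -4         6 ]

Scalar multiplication is elementwise: (2P)[i][j] = 2 * P[i][j].
  (2P)[0][0] = 2 * (5) = 10
  (2P)[0][1] = 2 * (5) = 10
  (2P)[1][0] = 2 * (-2) = -4
  (2P)[1][1] = 2 * (3) = 6
2P =
[       10        10 ]
[       -4         6 ]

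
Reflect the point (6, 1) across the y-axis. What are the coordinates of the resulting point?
(-6, 1)

Reflection across y-axis: (6, 1) → (-6, 1)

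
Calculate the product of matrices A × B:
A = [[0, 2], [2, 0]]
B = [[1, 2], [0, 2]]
[[0, 4], [2, 4]]

Matrix multiplication:
C[0][0] = 0×1 + 2×0 = 0
C[0][1] = 0×2 + 2×2 = 4
C[1][0] = 2×1 + 0×0 = 2
C[1][1] = 2×2 + 0×2 = 4
Result: [[0, 4], [2, 4]]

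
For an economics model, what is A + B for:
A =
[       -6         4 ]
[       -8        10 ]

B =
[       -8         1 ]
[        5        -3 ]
A + B =
[      -14         5 ]
[       -3         7 ]

Matrix addition is elementwise: (A+B)[i][j] = A[i][j] + B[i][j].
  (A+B)[0][0] = (-6) + (-8) = -14
  (A+B)[0][1] = (4) + (1) = 5
  (A+B)[1][0] = (-8) + (5) = -3
  (A+B)[1][1] = (10) + (-3) = 7
A + B =
[      -14         5 ]
[       -3         7 ]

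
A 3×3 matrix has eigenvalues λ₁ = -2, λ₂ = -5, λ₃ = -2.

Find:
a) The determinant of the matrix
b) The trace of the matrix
det = -20, trace = -9

Two standard eigenvalue identities:
- det(A) equals the product of the eigenvalues (counted with multiplicity).
- trace(A) equals the sum of the eigenvalues.
det(A) = (-2)*(-5)*(-2) = -20.
trace(A) = -2 - 5 - 2 = -9.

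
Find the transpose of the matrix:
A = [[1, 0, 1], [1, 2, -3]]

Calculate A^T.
[[1, 1], [0, 2], [1, -3]]

The transpose sends entry (i,j) to (j,i); rows become columns.
Row 0 of A: [1, 0, 1] -> column 0 of A^T.
Row 1 of A: [1, 2, -3] -> column 1 of A^T.
A^T = [[1, 1], [0, 2], [1, -3]]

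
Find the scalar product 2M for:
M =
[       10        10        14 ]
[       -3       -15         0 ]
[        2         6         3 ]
2M =
[       20        20        28 ]
[       -6       -30         0 ]
[        4        12         6 ]

Scalar multiplication is elementwise: (2M)[i][j] = 2 * M[i][j].
  (2M)[0][0] = 2 * (10) = 20
  (2M)[0][1] = 2 * (10) = 20
  (2M)[0][2] = 2 * (14) = 28
  (2M)[1][0] = 2 * (-3) = -6
  (2M)[1][1] = 2 * (-15) = -30
  (2M)[1][2] = 2 * (0) = 0
  (2M)[2][0] = 2 * (2) = 4
  (2M)[2][1] = 2 * (6) = 12
  (2M)[2][2] = 2 * (3) = 6
2M =
[       20        20        28 ]
[       -6       -30         0 ]
[        4        12         6 ]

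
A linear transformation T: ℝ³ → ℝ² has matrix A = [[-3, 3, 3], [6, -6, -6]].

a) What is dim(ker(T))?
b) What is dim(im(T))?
dim(ker) = 2, dim(im) = 1

Observe that row 2 = -2 × row 1 (so the rows are linearly dependent).
Thus rank(A) = 1 (only one linearly independent row).
dim(im(T)) = rank(A) = 1.
By the rank-nullity theorem applied to T: ℝ³ → ℝ², rank(A) + nullity(A) = 3 (the domain dimension), so dim(ker(T)) = 3 - 1 = 2.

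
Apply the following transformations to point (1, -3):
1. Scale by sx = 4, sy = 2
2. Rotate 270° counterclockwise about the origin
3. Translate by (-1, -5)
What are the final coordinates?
(-7, -9)

Step 1: Scale → (4, -6)
Step 2: Rotate 270° → (-6, -4)
Step 3: Translate → (-7, -9)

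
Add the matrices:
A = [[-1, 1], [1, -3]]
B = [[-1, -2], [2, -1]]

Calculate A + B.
[[-2, -1], [3, -4]]

Add corresponding elements:
(-1)+(-1)=-2
(1)+(-2)=-1
(1)+(2)=3
(-3)+(-1)=-4
A + B = [[-2, -1], [3, -4]]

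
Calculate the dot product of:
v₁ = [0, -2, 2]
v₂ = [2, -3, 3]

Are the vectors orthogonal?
12, No

The dot product is the sum of products of corresponding components.
v₁·v₂ = (0)*(2) + (-2)*(-3) + (2)*(3) = 0 + 6 + 6 = 12.
Two vectors are orthogonal iff their dot product is 0; here the dot product is 12, so the vectors are not orthogonal.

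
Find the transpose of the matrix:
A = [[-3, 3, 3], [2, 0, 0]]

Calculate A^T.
[[-3, 2], [3, 0], [3, 0]]

The transpose sends entry (i,j) to (j,i); rows become columns.
Row 0 of A: [-3, 3, 3] -> column 0 of A^T.
Row 1 of A: [2, 0, 0] -> column 1 of A^T.
A^T = [[-3, 2], [3, 0], [3, 0]]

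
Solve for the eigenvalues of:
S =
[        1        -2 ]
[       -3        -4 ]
λ = -5, 2

Solve det(S - λI) = 0. For a 2×2 matrix the characteristic equation is λ² - (trace)λ + det = 0.
trace(S) = a + d = 1 - 4 = -3.
det(S) = a*d - b*c = (1)*(-4) - (-2)*(-3) = -4 - 6 = -10.
Characteristic equation: λ² - (-3)λ + (-10) = 0.
Discriminant = (-3)² - 4*(-10) = 9 + 40 = 49.
λ = (-3 ± √49) / 2 = (-3 ± 7) / 2 = -5, 2.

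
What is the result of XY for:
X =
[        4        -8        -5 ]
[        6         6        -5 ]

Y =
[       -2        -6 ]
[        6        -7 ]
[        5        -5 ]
XY =
[      -81        57 ]
[       -1       -53 ]

Matrix multiplication: (XY)[i][j] = sum over k of X[i][k] * Y[k][j].
  (XY)[0][0] = (4)*(-2) + (-8)*(6) + (-5)*(5) = -81
  (XY)[0][1] = (4)*(-6) + (-8)*(-7) + (-5)*(-5) = 57
  (XY)[1][0] = (6)*(-2) + (6)*(6) + (-5)*(5) = -1
  (XY)[1][1] = (6)*(-6) + (6)*(-7) + (-5)*(-5) = -53
XY =
[      -81        57 ]
[       -1       -53 ]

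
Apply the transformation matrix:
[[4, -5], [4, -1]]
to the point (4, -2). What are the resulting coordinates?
(26, 18)

Matrix multiplication:
[[4, -5], [4, -1]] × [4, -2]ᵀ
= [4×4 + -5×-2, 4×4 + -1×-2]ᵀ
= [26.0000, 18.0000]ᵀ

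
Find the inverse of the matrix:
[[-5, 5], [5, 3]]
[[-3/40, 1/8], [1/8, 1/8]]

For [[a,b],[c,d]], inverse = (1/det)·[[d,-b],[-c,a]]
det = -5·3 - 5·5 = -40
Inverse = (1/-40)·[[3, -5], [-5, -5]]
        = [[-3/40, 1/8], [1/8, 1/8]]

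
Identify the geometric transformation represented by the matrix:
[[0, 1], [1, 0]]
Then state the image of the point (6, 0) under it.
reflection across the line y = x; image of (6, 0) is (0, 6)

This is a symmetric orthogonal matrix with determinant -1, which characterizes a reflection in ℝ².
The matrix [[0, 1], [1, 0]] represents: reflection across the line y = x.
Applying it to (6, 0): [0·6 + 1·0, 1·6 + 0·0] = (0, 6).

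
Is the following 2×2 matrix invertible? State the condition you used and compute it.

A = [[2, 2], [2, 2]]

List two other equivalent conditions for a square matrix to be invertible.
No, not invertible; det(A) = 0 (two rows are equal, so the rows are linearly dependent). Equivalent conditions (failing for this A): rank(A) < 2; Ax = 0 has non-trivial solutions; 0 is an eigenvalue; the columns are linearly dependent.

To check invertibility, compute det(A).
In this matrix, row 0 and the last row are identical, so one row is a scalar multiple of another and the rows are linearly dependent.
A matrix with linearly dependent rows has det = 0 and is not invertible.
Equivalent failed conditions:
- rank(A) < 2.
- Ax = 0 has non-trivial solutions.
- 0 is an eigenvalue.
- The columns are linearly dependent.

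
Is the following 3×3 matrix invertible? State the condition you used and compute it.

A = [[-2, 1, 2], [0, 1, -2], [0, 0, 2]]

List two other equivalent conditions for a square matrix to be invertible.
Yes, invertible; det(A) = -4 ≠ 0. Equivalent conditions: rank(A) = 3; Ax = 0 has only the trivial solution; 0 is not an eigenvalue; the columns of A are linearly independent.

To check invertibility, compute det(A).
The given matrix is triangular, so det(A) equals the product of its diagonal entries = -4 ≠ 0.
Since det(A) ≠ 0, A is invertible.
Equivalent conditions for a square matrix A to be invertible:
- rank(A) = 3 (full rank).
- The homogeneous system Ax = 0 has only the trivial solution x = 0.
- 0 is not an eigenvalue of A.
- The columns (equivalently rows) of A are linearly independent.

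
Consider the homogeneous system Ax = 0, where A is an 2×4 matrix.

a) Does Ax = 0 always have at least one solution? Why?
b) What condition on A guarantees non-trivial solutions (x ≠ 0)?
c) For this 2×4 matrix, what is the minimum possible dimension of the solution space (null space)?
a) Yes, x = 0 is always a solution. b) When A has linearly dependent columns (rank < n). c) Minimum nullity = 2.

a) x = 0 satisfies A·0 = 0, so the zero vector is always a solution.
b) Non-trivial solutions exist iff the columns of A are linearly dependent, equivalently rank(A) < n (the number of columns).
c) By rank-nullity, rank(A) + nullity(A) = n = 4. Since A has only 2 rows, rank(A) ≤ 2, so nullity(A) ≥ 4 - 2 = 2.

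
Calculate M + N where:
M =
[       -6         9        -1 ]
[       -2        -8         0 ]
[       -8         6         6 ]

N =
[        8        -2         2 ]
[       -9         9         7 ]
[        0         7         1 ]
M + N =
[        2         7         1 ]
[      -11         1         7 ]
[       -8        13         7 ]

Matrix addition is elementwise: (M+N)[i][j] = M[i][j] + N[i][j].
  (M+N)[0][0] = (-6) + (8) = 2
  (M+N)[0][1] = (9) + (-2) = 7
  (M+N)[0][2] = (-1) + (2) = 1
  (M+N)[1][0] = (-2) + (-9) = -11
  (M+N)[1][1] = (-8) + (9) = 1
  (M+N)[1][2] = (0) + (7) = 7
  (M+N)[2][0] = (-8) + (0) = -8
  (M+N)[2][1] = (6) + (7) = 13
  (M+N)[2][2] = (6) + (1) = 7
M + N =
[        2         7         1 ]
[      -11         1         7 ]
[       -8        13         7 ]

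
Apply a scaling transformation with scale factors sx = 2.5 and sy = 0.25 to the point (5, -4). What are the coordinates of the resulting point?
(12.5, -1.0)

Scaling matrix:
[[2.50, 0], [0, 0.25]]
Result: (5 × 2.5, -4 × 0.25) = (12.5, -1.0)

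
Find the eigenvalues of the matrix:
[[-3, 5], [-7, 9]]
λ = 2 and λ = 4

Characteristic equation: det(A - λI) = 0
λ² - (trace)λ + (det) = 0
λ² - (6)λ + (8) = 0
λ² - 6λ + 8 = 0
Solving: λ = 2, 4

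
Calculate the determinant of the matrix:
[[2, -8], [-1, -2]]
-12

For a 2×2 matrix [[a, b], [c, d]], det = ad - bc
det = (2)(-2) - (-8)(-1) = -4 - 8 = -12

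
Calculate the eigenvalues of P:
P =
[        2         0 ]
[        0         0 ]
λ = 0, 2

Solve det(P - λI) = 0. For a 2×2 matrix the characteristic equation is λ² - (trace)λ + det = 0.
trace(P) = a + d = 2 + 0 = 2.
det(P) = a*d - b*c = (2)*(0) - (0)*(0) = 0 - 0 = 0.
Characteristic equation: λ² - (2)λ + (0) = 0.
Discriminant = (2)² - 4*(0) = 4 - 0 = 4.
λ = (2 ± √4) / 2 = (2 ± 2) / 2 = 0, 2.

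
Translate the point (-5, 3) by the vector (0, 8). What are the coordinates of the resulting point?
(-5, 11)

Translation by (0, 8):
x' = -5 + 0 = -5
y' = 3 + 8 = 11
Homogeneous matrix: [[1, 0, 0], [0, 1, 8], [0, 0, 1]]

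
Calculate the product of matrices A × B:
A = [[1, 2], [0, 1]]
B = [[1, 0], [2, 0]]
[[5, 0], [2, 0]]

Matrix multiplication:
C[0][0] = 1×1 + 2×2 = 5
C[0][1] = 1×0 + 2×0 = 0
C[1][0] = 0×1 + 1×2 = 2
C[1][1] = 0×0 + 1×0 = 0
Result: [[5, 0], [2, 0]]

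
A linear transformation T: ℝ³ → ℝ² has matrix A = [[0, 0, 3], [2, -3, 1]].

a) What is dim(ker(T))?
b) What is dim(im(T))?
dim(ker) = 1, dim(im) = 2

The two rows are not scalar multiples of one another (no single k satisfies row 2 = k × row 1), so they are linearly independent.
Thus rank(A) = 2.
dim(im(T)) = rank(A) = 2.
By the rank-nullity theorem applied to T: ℝ³ → ℝ², rank(A) + nullity(A) = 3 (the domain dimension), so dim(ker(T)) = 3 - 2 = 1.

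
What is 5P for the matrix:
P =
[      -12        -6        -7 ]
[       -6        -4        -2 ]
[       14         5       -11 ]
5P =
[      -60       -30       -35 ]
[      -30       -20       -10 ]
[       70        25       -55 ]

Scalar multiplication is elementwise: (5P)[i][j] = 5 * P[i][j].
  (5P)[0][0] = 5 * (-12) = -60
  (5P)[0][1] = 5 * (-6) = -30
  (5P)[0][2] = 5 * (-7) = -35
  (5P)[1][0] = 5 * (-6) = -30
  (5P)[1][1] = 5 * (-4) = -20
  (5P)[1][2] = 5 * (-2) = -10
  (5P)[2][0] = 5 * (14) = 70
  (5P)[2][1] = 5 * (5) = 25
  (5P)[2][2] = 5 * (-11) = -55
5P =
[      -60       -30       -35 ]
[      -30       -20       -10 ]
[       70        25       -55 ]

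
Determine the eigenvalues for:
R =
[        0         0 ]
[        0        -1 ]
λ = -1, 0

Solve det(R - λI) = 0. For a 2×2 matrix the characteristic equation is λ² - (trace)λ + det = 0.
trace(R) = a + d = 0 - 1 = -1.
det(R) = a*d - b*c = (0)*(-1) - (0)*(0) = 0 - 0 = 0.
Characteristic equation: λ² - (-1)λ + (0) = 0.
Discriminant = (-1)² - 4*(0) = 1 - 0 = 1.
λ = (-1 ± √1) / 2 = (-1 ± 1) / 2 = -1, 0.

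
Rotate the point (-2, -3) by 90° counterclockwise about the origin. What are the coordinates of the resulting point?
(3, -2)

Rotation matrix R(θ) = [[cos θ, -sin θ], [sin θ, cos θ]]; for θ = 90°:
R = [[0, -1], [1, 0]]
Result: R × [-2, -3]ᵀ = [0·-2 + (-1)·-3, 1·-2 + (0)·-3]ᵀ = (3, -2)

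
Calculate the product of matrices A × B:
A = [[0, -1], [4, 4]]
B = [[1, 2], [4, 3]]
[[-4, -3], [20, 20]]

Matrix multiplication:
C[0][0] = 0×1 + -1×4 = -4
C[0][1] = 0×2 + -1×3 = -3
C[1][0] = 4×1 + 4×4 = 20
C[1][1] = 4×2 + 4×3 = 20
Result: [[-4, -3], [20, 20]]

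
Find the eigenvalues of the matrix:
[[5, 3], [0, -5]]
λ = -5 and λ = 5

Characteristic equation: det(A - λI) = 0
λ² - (trace)λ + (det) = 0
λ² - (0)λ + (-25) = 0
λ² - 0λ - 25 = 0
Solving: λ = -5, 5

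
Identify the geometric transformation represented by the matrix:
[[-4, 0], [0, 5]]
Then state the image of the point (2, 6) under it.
non-uniform scaling by (-4, 5); image of (2, 6) is (-8, 30)

This is diagonal with distinct entries, so it scales the x-axis by -4 and the y-axis by 5.
The matrix [[-4, 0], [0, 5]] represents: non-uniform scaling by (-4, 5).
Applying it to (2, 6): [-4·2 + 0·6, 0·2 + 5·6] = (-8, 30).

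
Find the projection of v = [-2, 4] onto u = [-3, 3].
[-3, 3]

The projection of v onto u is proj_u(v) = ((v·u) / (u·u)) · u.
v·u = (-2)*(-3) + (4)*(3) = 18.
u·u = (-3)*(-3) + (3)*(3) = 18.
coefficient = 18 / 18 = 1.
proj_u(v) = 1 · [-3, 3] = [-3, 3].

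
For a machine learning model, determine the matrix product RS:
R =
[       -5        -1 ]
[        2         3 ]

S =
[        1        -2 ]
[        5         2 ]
RS =
[      -10         8 ]
[       17         2 ]

Matrix multiplication: (RS)[i][j] = sum over k of R[i][k] * S[k][j].
  (RS)[0][0] = (-5)*(1) + (-1)*(5) = -10
  (RS)[0][1] = (-5)*(-2) + (-1)*(2) = 8
  (RS)[1][0] = (2)*(1) + (3)*(5) = 17
  (RS)[1][1] = (2)*(-2) + (3)*(2) = 2
RS =
[      -10         8 ]
[       17         2 ]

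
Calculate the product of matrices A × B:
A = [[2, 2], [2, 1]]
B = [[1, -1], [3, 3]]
[[8, 4], [5, 1]]

Matrix multiplication:
C[0][0] = 2×1 + 2×3 = 8
C[0][1] = 2×-1 + 2×3 = 4
C[1][0] = 2×1 + 1×3 = 5
C[1][1] = 2×-1 + 1×3 = 1
Result: [[8, 4], [5, 1]]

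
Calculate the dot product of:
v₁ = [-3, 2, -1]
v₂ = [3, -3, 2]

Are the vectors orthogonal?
-17, No

The dot product is the sum of products of corresponding components.
v₁·v₂ = (-3)*(3) + (2)*(-3) + (-1)*(2) = -9 - 6 - 2 = -17.
Two vectors are orthogonal iff their dot product is 0; here the dot product is -17, so the vectors are not orthogonal.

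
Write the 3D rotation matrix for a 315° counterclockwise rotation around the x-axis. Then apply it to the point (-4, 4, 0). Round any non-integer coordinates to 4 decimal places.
R = [[1, 0, 0], [0, √2/2, √2/2], [0, -√2/2, √2/2]]; R·(-4, 4, 0) = (-4.0000, 2.8284, -2.8284)

Rotation matrix for 315° around x-axis:
cos(315°) = √2/2, sin(315°) = -√2/2
R = [[1, 0, 0], [0, √2/2, √2/2], [0, -√2/2, √2/2]]
Apply to (-4, 4, 0): R·[-4, 4, 0]ᵀ = (-4.0000, 2.8284, -2.8284)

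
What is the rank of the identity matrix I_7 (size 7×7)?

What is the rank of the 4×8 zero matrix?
rank(I_7) = 7, rank(0) = 0

The identity I_7 has 7 columns that are the standard basis vectors e_1, …, e_7. These are linearly independent, so all 7 columns are pivots and rank(I_7) = 7.
The 4×8 zero matrix has every entry zero, so every row is the zero row and there are no pivots; rank(0) = 0.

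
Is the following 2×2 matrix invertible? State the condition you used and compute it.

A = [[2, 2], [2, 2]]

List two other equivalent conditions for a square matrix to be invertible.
No, not invertible; det(A) = 0 (two rows are equal, so the rows are linearly dependent). Equivalent conditions (failing for this A): rank(A) < 2; Ax = 0 has non-trivial solutions; 0 is an eigenvalue; the columns are linearly dependent.

To check invertibility, compute det(A).
In this matrix, row 0 and the last row are identical, so one row is a scalar multiple of another and the rows are linearly dependent.
A matrix with linearly dependent rows has det = 0 and is not invertible.
Equivalent failed conditions:
- rank(A) < 2.
- Ax = 0 has non-trivial solutions.
- 0 is an eigenvalue.
- The columns are linearly dependent.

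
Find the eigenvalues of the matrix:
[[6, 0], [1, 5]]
λ = 5 and λ = 6

Characteristic equation: det(A - λI) = 0
λ² - (trace)λ + (det) = 0
λ² - (11)λ + (30) = 0
λ² - 11λ + 30 = 0
Solving: λ = 5, 6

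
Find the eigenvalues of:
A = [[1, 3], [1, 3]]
λ = 0, 4

Solve det(A - λI) = 0. For a 2×2 matrix this is λ² - (trace)λ + det = 0.
trace(A) = 1 + 3 = 4.
det(A) = (1)*(3) - (3)*(1) = 3 - 3 = 0.
Characteristic equation: λ² - (4)λ + (0) = 0.
Discriminant: (4)² - 4*(0) = 16 - 0 = 16.
Roots: λ = (4 ± √16) / 2 = 0, 4.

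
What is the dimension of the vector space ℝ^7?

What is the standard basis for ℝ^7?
Dimension = 7; standard basis = {e_1, e_2, e_3, …, e_7}

ℝ^7 is the space of 7-tuples of real numbers; its dimension is 7.
The standard basis consists of 7 vectors: e_1, e_2, e_3, …, e_7, where e_i is the vector with 1 in position i and 0 elsewhere.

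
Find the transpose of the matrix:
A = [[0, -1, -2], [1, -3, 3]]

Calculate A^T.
[[0, 1], [-1, -3], [-2, 3]]

The transpose sends entry (i,j) to (j,i); rows become columns.
Row 0 of A: [0, -1, -2] -> column 0 of A^T.
Row 1 of A: [1, -3, 3] -> column 1 of A^T.
A^T = [[0, 1], [-1, -3], [-2, 3]]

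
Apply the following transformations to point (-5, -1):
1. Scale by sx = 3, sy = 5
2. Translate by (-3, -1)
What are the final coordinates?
(-18, -6)

Step 1: Scale (-5, -1) by (sx, sy) = (3, 5) → (-15, -5)
Step 2: Translate by (-3, -1) → (-18, -6)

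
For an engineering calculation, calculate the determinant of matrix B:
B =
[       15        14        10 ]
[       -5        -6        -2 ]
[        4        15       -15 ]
det(B) = 128

Expand along row 0 (cofactor expansion): det(B) = a*(e*i - f*h) - b*(d*i - f*g) + c*(d*h - e*g), where the 3×3 is [[a, b, c], [d, e, f], [g, h, i]].
Minor M_00 = (-6)*(-15) - (-2)*(15) = 90 + 30 = 120.
Minor M_01 = (-5)*(-15) - (-2)*(4) = 75 + 8 = 83.
Minor M_02 = (-5)*(15) - (-6)*(4) = -75 + 24 = -51.
det(B) = (15)*(120) - (14)*(83) + (10)*(-51) = 1800 - 1162 - 510 = 128.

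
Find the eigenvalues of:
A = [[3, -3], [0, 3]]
λ = 3, 3

Solve det(A - λI) = 0. For a 2×2 matrix this is λ² - (trace)λ + det = 0.
trace(A) = 3 + 3 = 6.
det(A) = (3)*(3) - (-3)*(0) = 9 - 0 = 9.
Characteristic equation: λ² - (6)λ + (9) = 0.
Discriminant: (6)² - 4*(9) = 36 - 36 = 0.
Roots: λ = (6 ± √0) / 2 = 3, 3.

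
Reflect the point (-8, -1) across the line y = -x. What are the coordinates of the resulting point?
(1, 8)

Reflection across line y = -x: (-8, -1) → (1, 8)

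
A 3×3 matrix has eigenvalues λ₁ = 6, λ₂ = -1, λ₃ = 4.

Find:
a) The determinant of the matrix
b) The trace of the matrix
det = -24, trace = 9

Two standard eigenvalue identities:
- det(A) equals the product of the eigenvalues (counted with multiplicity).
- trace(A) equals the sum of the eigenvalues.
det(A) = (6)*(-1)*(4) = -24.
trace(A) = 6 - 1 + 4 = 9.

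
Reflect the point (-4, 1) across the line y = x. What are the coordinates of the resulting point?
(1, -4)

Reflection across line y = x: (-4, 1) → (1, -4)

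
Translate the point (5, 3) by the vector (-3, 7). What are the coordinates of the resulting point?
(2, 10)

Translation by (-3, 7):
x' = 5 + -3 = 2
y' = 3 + 7 = 10
Homogeneous matrix: [[1, 0, -3], [0, 1, 7], [0, 0, 1]]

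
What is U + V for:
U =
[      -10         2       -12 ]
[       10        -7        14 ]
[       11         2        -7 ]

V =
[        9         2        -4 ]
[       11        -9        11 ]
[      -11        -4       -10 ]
U + V =
[       -1         4       -16 ]
[       21       -16        25 ]
[        0        -2       -17 ]

Matrix addition is elementwise: (U+V)[i][j] = U[i][j] + V[i][j].
  (U+V)[0][0] = (-10) + (9) = -1
  (U+V)[0][1] = (2) + (2) = 4
  (U+V)[0][2] = (-12) + (-4) = -16
  (U+V)[1][0] = (10) + (11) = 21
  (U+V)[1][1] = (-7) + (-9) = -16
  (U+V)[1][2] = (14) + (11) = 25
  (U+V)[2][0] = (11) + (-11) = 0
  (U+V)[2][1] = (2) + (-4) = -2
  (U+V)[2][2] = (-7) + (-10) = -17
U + V =
[       -1         4       -16 ]
[       21       -16        25 ]
[        0        -2       -17 ]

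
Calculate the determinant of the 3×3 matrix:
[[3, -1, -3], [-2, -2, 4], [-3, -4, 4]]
22

Expansion along first row:
det = 3·det([[-2,4],[-4,4]]) - -1·det([[-2,4],[-3,4]]) + -3·det([[-2,-2],[-3,-4]])
    = 3·(-2·4 - 4·-4) - -1·(-2·4 - 4·-3) + -3·(-2·-4 - -2·-3)
    = 3·8 - -1·4 + -3·2
    = 24 + 4 + -6 = 22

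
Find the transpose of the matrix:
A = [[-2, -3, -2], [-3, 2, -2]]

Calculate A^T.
[[-2, -3], [-3, 2], [-2, -2]]

The transpose sends entry (i,j) to (j,i); rows become columns.
Row 0 of A: [-2, -3, -2] -> column 0 of A^T.
Row 1 of A: [-3, 2, -2] -> column 1 of A^T.
A^T = [[-2, -3], [-3, 2], [-2, -2]]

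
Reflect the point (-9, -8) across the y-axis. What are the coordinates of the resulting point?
(9, -8)

Reflection across y-axis: (-9, -8) → (9, -8)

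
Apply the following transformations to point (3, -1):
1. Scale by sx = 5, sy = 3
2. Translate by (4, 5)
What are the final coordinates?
(19, 2)

Step 1: Scale (3, -1) by (sx, sy) = (5, 3) → (15, -3)
Step 2: Translate by (4, 5) → (19, 2)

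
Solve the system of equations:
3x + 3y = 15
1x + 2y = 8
x = 2, y = 3

Use elimination (row reduction):
Equation 1: 3x + 3y = 15.
Equation 2: 1x + 2y = 8.
Multiply Eq1 by 1 and Eq2 by 3: 3x + 3y = 15;  3x + 6y = 24.
Subtract: (3)y = 9, so y = 3.
Back-substitute into Eq1: 3x + 3*(3) = 15, so x = 2.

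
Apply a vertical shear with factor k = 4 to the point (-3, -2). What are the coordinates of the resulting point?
(-3, -14)

Shear matrix for vertical shear with factor k = 4:
[[1, 0], [4, 1]]
Result: (-3, -2) → (-3, -14)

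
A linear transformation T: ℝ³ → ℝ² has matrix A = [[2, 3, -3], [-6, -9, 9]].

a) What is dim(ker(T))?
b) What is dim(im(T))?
dim(ker) = 2, dim(im) = 1

Observe that row 2 = -3 × row 1 (so the rows are linearly dependent).
Thus rank(A) = 1 (only one linearly independent row).
dim(im(T)) = rank(A) = 1.
By the rank-nullity theorem applied to T: ℝ³ → ℝ², rank(A) + nullity(A) = 3 (the domain dimension), so dim(ker(T)) = 3 - 1 = 2.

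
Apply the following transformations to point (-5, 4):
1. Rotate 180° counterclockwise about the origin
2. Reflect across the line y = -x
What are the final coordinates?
(4, -5)

Step 1: Rotate 180° → (5, -4)
Step 2: Reflect across the line y = -x → (4, -5)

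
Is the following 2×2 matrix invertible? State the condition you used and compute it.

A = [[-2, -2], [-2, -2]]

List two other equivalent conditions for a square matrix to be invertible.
No, not invertible; det(A) = 0 (two rows are equal, so the rows are linearly dependent). Equivalent conditions (failing for this A): rank(A) < 2; Ax = 0 has non-trivial solutions; 0 is an eigenvalue; the columns are linearly dependent.

To check invertibility, compute det(A).
In this matrix, row 0 and the last row are identical, so one row is a scalar multiple of another and the rows are linearly dependent.
A matrix with linearly dependent rows has det = 0 and is not invertible.
Equivalent failed conditions:
- rank(A) < 2.
- Ax = 0 has non-trivial solutions.
- 0 is an eigenvalue.
- The columns are linearly dependent.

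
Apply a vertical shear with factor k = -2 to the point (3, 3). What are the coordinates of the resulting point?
(3, -3)

Shear matrix for vertical shear with factor k = -2:
[[1, 0], [-2, 1]]
Result: (3, 3) → (3, -3)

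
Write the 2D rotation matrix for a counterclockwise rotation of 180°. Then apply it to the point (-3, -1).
R = [[-1, 0], [0, -1]]; R·(-3, -1) = (3, 1)

Rotation matrix formula: R(θ) = [[cos θ, -sin θ], [sin θ, cos θ]]
For θ = 180°:
cos(180°) = -1
sin(180°) = 0
R = [[-1, 0], [0, -1]]
Apply to (-3, -1): [-1·-3 + (0)·-1, 0·-3 + -1·-1] = (3, 1)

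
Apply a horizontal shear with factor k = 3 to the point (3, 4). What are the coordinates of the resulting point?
(15, 4)

Shear matrix for horizontal shear with factor k = 3:
[[1, 3], [0, 1]]
Result: (3, 4) → (15, 4)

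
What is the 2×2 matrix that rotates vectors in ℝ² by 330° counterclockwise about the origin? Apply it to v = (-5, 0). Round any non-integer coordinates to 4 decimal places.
R = [[√3/2, 1/2], [-1/2, √3/2]]; R·v = (-4.3301, 2.5000)

A counterclockwise rotation by angle θ in ℝ² has matrix R(θ) = [[cos θ, -sin θ], [sin θ, cos θ]].
For θ = 330°: cos θ = √3/2, sin θ = -1/2.
R(330°) = [[√3/2, 1/2], [-1/2, √3/2]].
R·v = [√3/2·-5 + (1/2)·0, -1/2·-5 + √3/2·0] = (-4.3301, 2.5000).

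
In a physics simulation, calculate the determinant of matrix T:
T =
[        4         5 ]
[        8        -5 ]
det(T) = -60

For a 2×2 matrix [[a, b], [c, d]], det = a*d - b*c.
det(T) = (4)*(-5) - (5)*(8) = -20 - 40 = -60.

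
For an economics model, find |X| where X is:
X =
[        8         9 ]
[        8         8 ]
det(X) = -8

For a 2×2 matrix [[a, b], [c, d]], det = a*d - b*c.
det(X) = (8)*(8) - (9)*(8) = 64 - 72 = -8.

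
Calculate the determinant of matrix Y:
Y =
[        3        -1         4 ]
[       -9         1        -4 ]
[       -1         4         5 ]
det(Y) = -126

Expand along row 0 (cofactor expansion): det(Y) = a*(e*i - f*h) - b*(d*i - f*g) + c*(d*h - e*g), where the 3×3 is [[a, b, c], [d, e, f], [g, h, i]].
Minor M_00 = (1)*(5) - (-4)*(4) = 5 + 16 = 21.
Minor M_01 = (-9)*(5) - (-4)*(-1) = -45 - 4 = -49.
Minor M_02 = (-9)*(4) - (1)*(-1) = -36 + 1 = -35.
det(Y) = (3)*(21) - (-1)*(-49) + (4)*(-35) = 63 - 49 - 140 = -126.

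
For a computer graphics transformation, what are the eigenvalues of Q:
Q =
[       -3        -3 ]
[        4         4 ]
λ = 0, 1

Solve det(Q - λI) = 0. For a 2×2 matrix the characteristic equation is λ² - (trace)λ + det = 0.
trace(Q) = a + d = -3 + 4 = 1.
det(Q) = a*d - b*c = (-3)*(4) - (-3)*(4) = -12 + 12 = 0.
Characteristic equation: λ² - (1)λ + (0) = 0.
Discriminant = (1)² - 4*(0) = 1 - 0 = 1.
λ = (1 ± √1) / 2 = (1 ± 1) / 2 = 0, 1.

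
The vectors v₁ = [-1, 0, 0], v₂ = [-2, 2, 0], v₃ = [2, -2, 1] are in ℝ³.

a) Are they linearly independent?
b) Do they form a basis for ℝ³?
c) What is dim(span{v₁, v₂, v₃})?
Yes independent, yes basis, dim = 3

Stack v₁, v₂, v₃ as rows of a 3×3 matrix.
[[-1, 0, 0]; [-2, 2, 0]; [2, -2, 1]] is already lower triangular with nonzero diagonal entries (-1, 2, 1), so its determinant is the product of the diagonal entries, det = (-1)·(2)·(1) = -2 ≠ 0, and the rows are linearly independent.
Three linearly independent vectors in ℝ³ form a basis for ℝ³, so dim(span{v₁,v₂,v₃}) = 3.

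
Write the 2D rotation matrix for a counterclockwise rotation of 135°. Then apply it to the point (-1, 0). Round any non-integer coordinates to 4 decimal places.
R = [[-√2/2, -√2/2], [√2/2, -√2/2]]; R·(-1, 0) = (0.7071, -0.7071)

Rotation matrix formula: R(θ) = [[cos θ, -sin θ], [sin θ, cos θ]]
For θ = 135°:
cos(135°) = -√2/2
sin(135°) = √2/2
R = [[-√2/2, -√2/2], [√2/2, -√2/2]]
Apply to (-1, 0): [-√2/2·-1 + (-√2/2)·0, √2/2·-1 + -√2/2·0] = (0.7071, -0.7071)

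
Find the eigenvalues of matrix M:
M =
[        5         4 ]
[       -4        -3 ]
λ = 1, 1

Solve det(M - λI) = 0. For a 2×2 matrix the characteristic equation is λ² - (trace)λ + det = 0.
trace(M) = a + d = 5 - 3 = 2.
det(M) = a*d - b*c = (5)*(-3) - (4)*(-4) = -15 + 16 = 1.
Characteristic equation: λ² - (2)λ + (1) = 0.
Discriminant = (2)² - 4*(1) = 4 - 4 = 0.
λ = (2 ± √0) / 2 = (2 ± 0) / 2 = 1, 1.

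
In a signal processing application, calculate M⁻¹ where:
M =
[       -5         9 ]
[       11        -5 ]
det(M) = -74
M⁻¹ =
[     5/74      9/74 ]
[    11/74      5/74 ]

For a 2×2 matrix M = [[a, b], [c, d]] with det(M) ≠ 0, M⁻¹ = (1/det(M)) * [[d, -b], [-c, a]].
det(M) = (-5)*(-5) - (9)*(11) = 25 - 99 = -74.
M⁻¹ = (1/-74) * [[-5, -9], [-11, -5]].
Dividing each entry by -74 and reducing:
M⁻¹ =
[     5/74      9/74 ]
[    11/74      5/74 ]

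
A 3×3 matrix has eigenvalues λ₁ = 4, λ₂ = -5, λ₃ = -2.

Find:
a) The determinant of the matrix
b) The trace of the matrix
det = 40, trace = -3

Two standard eigenvalue identities:
- det(A) equals the product of the eigenvalues (counted with multiplicity).
- trace(A) equals the sum of the eigenvalues.
det(A) = (4)*(-5)*(-2) = 40.
trace(A) = 4 - 5 - 2 = -3.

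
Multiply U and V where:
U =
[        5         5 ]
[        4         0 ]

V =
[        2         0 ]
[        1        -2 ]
UV =
[       15       -10 ]
[        8         0 ]

Matrix multiplication: (UV)[i][j] = sum over k of U[i][k] * V[k][j].
  (UV)[0][0] = (5)*(2) + (5)*(1) = 15
  (UV)[0][1] = (5)*(0) + (5)*(-2) = -10
  (UV)[1][0] = (4)*(2) + (0)*(1) = 8
  (UV)[1][1] = (4)*(0) + (0)*(-2) = 0
UV =
[       15       -10 ]
[        8         0 ]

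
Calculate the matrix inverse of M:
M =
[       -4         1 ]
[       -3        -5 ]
det(M) = 23
M⁻¹ =
[    -5/23     -1/23 ]
[     3/23     -4/23 ]

For a 2×2 matrix M = [[a, b], [c, d]] with det(M) ≠ 0, M⁻¹ = (1/det(M)) * [[d, -b], [-c, a]].
det(M) = (-4)*(-5) - (1)*(-3) = 20 + 3 = 23.
M⁻¹ = (1/23) * [[-5, -1], [3, -4]].
Dividing each entry by 23 and reducing:
M⁻¹ =
[    -5/23     -1/23 ]
[     3/23     -4/23 ]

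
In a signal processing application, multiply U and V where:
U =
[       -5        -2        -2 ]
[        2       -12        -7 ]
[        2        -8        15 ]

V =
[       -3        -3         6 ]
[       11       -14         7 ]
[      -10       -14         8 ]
UV =
[       13        71       -60 ]
[      -68       260      -128 ]
[     -244      -104        76 ]

Matrix multiplication: (UV)[i][j] = sum over k of U[i][k] * V[k][j].
  (UV)[0][0] = (-5)*(-3) + (-2)*(11) + (-2)*(-10) = 13
  (UV)[0][1] = (-5)*(-3) + (-2)*(-14) + (-2)*(-14) = 71
  (UV)[0][2] = (-5)*(6) + (-2)*(7) + (-2)*(8) = -60
  (UV)[1][0] = (2)*(-3) + (-12)*(11) + (-7)*(-10) = -68
  (UV)[1][1] = (2)*(-3) + (-12)*(-14) + (-7)*(-14) = 260
  (UV)[1][2] = (2)*(6) + (-12)*(7) + (-7)*(8) = -128
  (UV)[2][0] = (2)*(-3) + (-8)*(11) + (15)*(-10) = -244
  (UV)[2][1] = (2)*(-3) + (-8)*(-14) + (15)*(-14) = -104
  (UV)[2][2] = (2)*(6) + (-8)*(7) + (15)*(8) = 76
UV =
[       13        71       -60 ]
[      -68       260      -128 ]
[     -244      -104        76 ]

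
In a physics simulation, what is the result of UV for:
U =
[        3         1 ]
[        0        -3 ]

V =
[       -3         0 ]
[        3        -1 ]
UV =
[       -6        -1 ]
[       -9         3 ]

Matrix multiplication: (UV)[i][j] = sum over k of U[i][k] * V[k][j].
  (UV)[0][0] = (3)*(-3) + (1)*(3) = -6
  (UV)[0][1] = (3)*(0) + (1)*(-1) = -1
  (UV)[1][0] = (0)*(-3) + (-3)*(3) = -9
  (UV)[1][1] = (0)*(0) + (-3)*(-1) = 3
UV =
[       -6        -1 ]
[       -9         3 ]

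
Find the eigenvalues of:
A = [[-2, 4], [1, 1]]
λ = -3, 2

Solve det(A - λI) = 0. For a 2×2 matrix this is λ² - (trace)λ + det = 0.
trace(A) = -2 + 1 = -1.
det(A) = (-2)*(1) - (4)*(1) = -2 - 4 = -6.
Characteristic equation: λ² - (-1)λ + (-6) = 0.
Discriminant: (-1)² - 4*(-6) = 1 + 24 = 25.
Roots: λ = (-1 ± √25) / 2 = -3, 2.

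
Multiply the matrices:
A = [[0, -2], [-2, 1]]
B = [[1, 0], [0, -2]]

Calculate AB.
[[0, 4], [-2, -2]]

Each entry (i,j) of AB = sum over k of A[i][k]*B[k][j].
(AB)[0][0] = (0)*(1) + (-2)*(0) = 0
(AB)[0][1] = (0)*(0) + (-2)*(-2) = 4
(AB)[1][0] = (-2)*(1) + (1)*(0) = -2
(AB)[1][1] = (-2)*(0) + (1)*(-2) = -2
AB = [[0, 4], [-2, -2]]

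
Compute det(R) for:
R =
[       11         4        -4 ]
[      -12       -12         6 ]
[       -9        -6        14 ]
det(R) = -852

Expand along row 0 (cofactor expansion): det(R) = a*(e*i - f*h) - b*(d*i - f*g) + c*(d*h - e*g), where the 3×3 is [[a, b, c], [d, e, f], [g, h, i]].
Minor M_00 = (-12)*(14) - (6)*(-6) = -168 + 36 = -132.
Minor M_01 = (-12)*(14) - (6)*(-9) = -168 + 54 = -114.
Minor M_02 = (-12)*(-6) - (-12)*(-9) = 72 - 108 = -36.
det(R) = (11)*(-132) - (4)*(-114) + (-4)*(-36) = -1452 + 456 + 144 = -852.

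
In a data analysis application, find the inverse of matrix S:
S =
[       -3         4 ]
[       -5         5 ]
det(S) = 5
S⁻¹ =
[        1      -4/5 ]
[        1      -3/5 ]

For a 2×2 matrix S = [[a, b], [c, d]] with det(S) ≠ 0, S⁻¹ = (1/det(S)) * [[d, -b], [-c, a]].
det(S) = (-3)*(5) - (4)*(-5) = -15 + 20 = 5.
S⁻¹ = (1/5) * [[5, -4], [5, -3]].
Dividing each entry by 5 and reducing:
S⁻¹ =
[        1      -4/5 ]
[        1      -3/5 ]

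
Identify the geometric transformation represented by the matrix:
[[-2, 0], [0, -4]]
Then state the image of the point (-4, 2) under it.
non-uniform scaling by (-2, -4); image of (-4, 2) is (8, -8)

This is diagonal with distinct entries, so it scales the x-axis by -2 and the y-axis by -4.
The matrix [[-2, 0], [0, -4]] represents: non-uniform scaling by (-2, -4).
Applying it to (-4, 2): [-2·-4 + 0·2, 0·-4 + -4·2] = (8, -8).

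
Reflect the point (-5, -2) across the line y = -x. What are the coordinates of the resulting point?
(2, 5)

Reflection across line y = -x: (-5, -2) → (2, 5)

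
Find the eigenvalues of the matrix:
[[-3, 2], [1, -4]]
λ = -5 and λ = -2

Characteristic equation: det(A - λI) = 0
λ² - (trace)λ + (det) = 0
λ² - (-7)λ + (10) = 0
λ² + 7λ + 10 = 0
Solving: λ = -5, -2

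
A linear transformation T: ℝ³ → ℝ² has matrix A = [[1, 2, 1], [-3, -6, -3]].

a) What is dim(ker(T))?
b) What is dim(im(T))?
dim(ker) = 2, dim(im) = 1

Observe that row 2 = -3 × row 1 (so the rows are linearly dependent).
Thus rank(A) = 1 (only one linearly independent row).
dim(im(T)) = rank(A) = 1.
By the rank-nullity theorem applied to T: ℝ³ → ℝ², rank(A) + nullity(A) = 3 (the domain dimension), so dim(ker(T)) = 3 - 1 = 2.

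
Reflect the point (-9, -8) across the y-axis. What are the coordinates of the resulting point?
(9, -8)

Reflection across y-axis: (-9, -8) → (9, -8)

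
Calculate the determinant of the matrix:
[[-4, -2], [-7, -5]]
6

For a 2×2 matrix [[a, b], [c, d]], det = ad - bc
det = (-4)(-5) - (-2)(-7) = 20 - 14 = 6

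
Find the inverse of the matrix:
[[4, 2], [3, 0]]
[[0, 1/3], [1/2, -2/3]]

For [[a,b],[c,d]], inverse = (1/det)·[[d,-b],[-c,a]]
det = 4·0 - 2·3 = -6
Inverse = (1/-6)·[[0, -2], [-3, 4]]
        = [[0, 1/3], [1/2, -2/3]]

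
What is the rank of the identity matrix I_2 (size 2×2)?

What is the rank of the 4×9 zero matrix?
rank(I_2) = 2, rank(0) = 0

The identity I_2 has 2 columns that are the standard basis vectors e_1, …, e_2. These are linearly independent, so all 2 columns are pivots and rank(I_2) = 2.
The 4×9 zero matrix has every entry zero, so every row is the zero row and there are no pivots; rank(0) = 0.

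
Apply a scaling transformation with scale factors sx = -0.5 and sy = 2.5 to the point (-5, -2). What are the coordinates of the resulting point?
(2.5, -5.0)

Scaling matrix:
[[-0.50, 0], [0, 2.50]]
Result: (-5 × -0.5, -2 × 2.5) = (2.5, -5.0)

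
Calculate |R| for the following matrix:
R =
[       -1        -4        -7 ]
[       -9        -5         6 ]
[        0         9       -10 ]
det(R) = 931

Expand along row 0 (cofactor expansion): det(R) = a*(e*i - f*h) - b*(d*i - f*g) + c*(d*h - e*g), where the 3×3 is [[a, b, c], [d, e, f], [g, h, i]].
Minor M_00 = (-5)*(-10) - (6)*(9) = 50 - 54 = -4.
Minor M_01 = (-9)*(-10) - (6)*(0) = 90 - 0 = 90.
Minor M_02 = (-9)*(9) - (-5)*(0) = -81 - 0 = -81.
det(R) = (-1)*(-4) - (-4)*(90) + (-7)*(-81) = 4 + 360 + 567 = 931.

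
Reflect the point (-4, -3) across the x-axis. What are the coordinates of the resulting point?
(-4, 3)

Reflection across x-axis: (-4, -3) → (-4, 3)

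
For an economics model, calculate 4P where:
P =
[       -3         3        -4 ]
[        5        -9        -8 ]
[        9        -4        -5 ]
4P =
[      -12        12       -16 ]
[       20       -36       -32 ]
[       36       -16       -20 ]

Scalar multiplication is elementwise: (4P)[i][j] = 4 * P[i][j].
  (4P)[0][0] = 4 * (-3) = -12
  (4P)[0][1] = 4 * (3) = 12
  (4P)[0][2] = 4 * (-4) = -16
  (4P)[1][0] = 4 * (5) = 20
  (4P)[1][1] = 4 * (-9) = -36
  (4P)[1][2] = 4 * (-8) = -32
  (4P)[2][0] = 4 * (9) = 36
  (4P)[2][1] = 4 * (-4) = -16
  (4P)[2][2] = 4 * (-5) = -20
4P =
[      -12        12       -16 ]
[       20       -36       -32 ]
[       36       -16       -20 ]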